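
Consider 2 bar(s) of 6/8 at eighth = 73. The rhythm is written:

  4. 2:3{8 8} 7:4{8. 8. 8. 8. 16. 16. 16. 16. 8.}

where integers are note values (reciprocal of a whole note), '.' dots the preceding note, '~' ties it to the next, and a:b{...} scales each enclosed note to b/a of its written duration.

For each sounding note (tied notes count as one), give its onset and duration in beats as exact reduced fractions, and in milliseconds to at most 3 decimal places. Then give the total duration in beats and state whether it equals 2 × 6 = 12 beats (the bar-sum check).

1) 0.0ms=0b +2465.753ms=3b
2) 2465.753ms=3b +1232.877ms=3/2b
3) 3698.63ms=9/2b +1232.877ms=3/2b
4) 4931.507ms=6b +704.501ms=6/7b
5) 5636.008ms=48/7b +704.501ms=6/7b
6) 6340.509ms=54/7b +704.501ms=6/7b
7) 7045.01ms=60/7b +704.501ms=6/7b
8) 7749.511ms=66/7b +352.25ms=3/7b
9) 8101.761ms=69/7b +352.25ms=3/7b
10) 8454.012ms=72/7b +352.25ms=3/7b
11) 8806.262ms=75/7b +352.25ms=3/7b
12) 9158.513ms=78/7b +704.501ms=6/7b
Σ=12b of 12 (73bpm 6/8) — PASS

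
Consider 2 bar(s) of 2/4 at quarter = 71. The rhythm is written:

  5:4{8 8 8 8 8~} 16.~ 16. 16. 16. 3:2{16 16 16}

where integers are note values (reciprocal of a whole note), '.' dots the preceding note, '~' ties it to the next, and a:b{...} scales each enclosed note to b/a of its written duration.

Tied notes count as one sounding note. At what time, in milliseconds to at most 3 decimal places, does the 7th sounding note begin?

note 7 onset = 25/8b = 2640.845ms

1. 0.0ms @ 0 + 338.028ms (2/5)
2. 338.028ms @ 2/5 + 338.028ms (2/5)
3. 676.056ms @ 4/5 + 338.028ms (2/5)
4. 1014.085ms @ 6/5 + 338.028ms (2/5)
5. 1352.113ms @ 8/5 + 971.831ms (23/20)
6. 2323.944ms @ 11/4 + 316.901ms (3/8)
7. 2640.845ms @ 25/8 + 316.901ms (3/8)
8. 2957.746ms @ 7/2 + 140.845ms (1/6)
9. 3098.592ms @ 11/3 + 140.845ms (1/6)
10. 3239.437ms @ 23/6 + 140.845ms (1/6)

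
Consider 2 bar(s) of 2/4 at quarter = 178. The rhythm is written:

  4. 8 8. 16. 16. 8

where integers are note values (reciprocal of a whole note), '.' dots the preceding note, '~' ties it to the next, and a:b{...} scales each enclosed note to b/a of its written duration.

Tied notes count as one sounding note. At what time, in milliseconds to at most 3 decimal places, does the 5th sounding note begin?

1. 0.0ms @ 0 + 505.618ms (3/2)
2. 505.618ms @ 3/2 + 168.539ms (1/2)
3. 674.157ms @ 2 + 252.809ms (3/4)
4. 926.966ms @ 11/4 + 126.404ms (3/8)
5. 1053.371ms @ 25/8 + 126.404ms (3/8)
6. 1179.775ms @ 7/2 + 168.539ms (1/2)

note 5 onset = 25/8b = 1053.371ms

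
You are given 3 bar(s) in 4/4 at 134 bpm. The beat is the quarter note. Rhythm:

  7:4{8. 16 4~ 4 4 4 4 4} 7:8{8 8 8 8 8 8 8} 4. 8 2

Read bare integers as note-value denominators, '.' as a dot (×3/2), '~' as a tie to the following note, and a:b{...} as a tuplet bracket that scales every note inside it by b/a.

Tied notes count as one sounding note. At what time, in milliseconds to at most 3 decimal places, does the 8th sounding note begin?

1. 0.0ms @ 0 + 191.898ms (3/7)
2. 191.898ms @ 3/7 + 63.966ms (1/7)
3. 255.864ms @ 4/7 + 511.727ms (8/7)
4. 767.591ms @ 12/7 + 255.864ms (4/7)
5. 1023.454ms @ 16/7 + 255.864ms (4/7)
6. 1279.318ms @ 20/7 + 255.864ms (4/7)
7. 1535.181ms @ 24/7 + 255.864ms (4/7)
8. 1791.045ms @ 4 + 255.864ms (4/7)
9. 2046.908ms @ 32/7 + 255.864ms (4/7)
10. 2302.772ms @ 36/7 + 255.864ms (4/7)
11. 2558.635ms @ 40/7 + 255.864ms (4/7)
12. 2814.499ms @ 44/7 + 255.864ms (4/7)
13. 3070.362ms @ 48/7 + 255.864ms (4/7)
14. 3326.226ms @ 52/7 + 255.864ms (4/7)
15. 3582.09ms @ 8 + 671.642ms (3/2)
16. 4253.731ms @ 19/2 + 223.881ms (1/2)
17. 4477.612ms @ 10 + 895.522ms (2)

note 8 onset = 4b = 1791.045ms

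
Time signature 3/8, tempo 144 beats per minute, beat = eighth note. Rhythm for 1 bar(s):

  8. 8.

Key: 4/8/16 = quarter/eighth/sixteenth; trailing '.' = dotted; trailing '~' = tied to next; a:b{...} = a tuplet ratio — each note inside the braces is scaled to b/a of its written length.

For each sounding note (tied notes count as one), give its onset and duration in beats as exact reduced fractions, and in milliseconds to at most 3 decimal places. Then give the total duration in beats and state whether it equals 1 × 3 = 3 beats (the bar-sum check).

1) 0.0ms=0b +625.0ms=3/2b
2) 625.0ms=3/2b +625.0ms=3/2b
Σ=3b of 3 (144bpm 3/8) — PASS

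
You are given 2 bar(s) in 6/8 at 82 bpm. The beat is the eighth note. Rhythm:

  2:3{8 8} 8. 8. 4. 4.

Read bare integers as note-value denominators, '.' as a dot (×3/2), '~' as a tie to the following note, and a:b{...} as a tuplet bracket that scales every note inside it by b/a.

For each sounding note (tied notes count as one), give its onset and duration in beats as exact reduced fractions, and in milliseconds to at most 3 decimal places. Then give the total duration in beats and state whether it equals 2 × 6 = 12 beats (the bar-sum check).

1) 0.0ms=0b +1097.561ms=3/2b
2) 1097.561ms=3/2b +1097.561ms=3/2b
3) 2195.122ms=3b +1097.561ms=3/2b
4) 3292.683ms=9/2b +1097.561ms=3/2b
5) 4390.244ms=6b +2195.122ms=3b
6) 6585.366ms=9b +2195.122ms=3b
Σ=12b of 12 (82bpm 6/8) — PASS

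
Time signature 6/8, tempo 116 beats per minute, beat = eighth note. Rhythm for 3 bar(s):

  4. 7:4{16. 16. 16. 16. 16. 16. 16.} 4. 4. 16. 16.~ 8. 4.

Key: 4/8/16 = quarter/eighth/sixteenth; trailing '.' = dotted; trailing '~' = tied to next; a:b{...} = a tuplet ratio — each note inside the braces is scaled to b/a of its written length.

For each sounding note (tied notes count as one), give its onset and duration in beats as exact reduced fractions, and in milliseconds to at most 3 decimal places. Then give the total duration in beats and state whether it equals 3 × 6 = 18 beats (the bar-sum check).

1) 0.0ms=0b +1551.724ms=3b
2) 1551.724ms=3b +221.675ms=3/7b
3) 1773.399ms=24/7b +221.675ms=3/7b
4) 1995.074ms=27/7b +221.675ms=3/7b
5) 2216.749ms=30/7b +221.675ms=3/7b
6) 2438.424ms=33/7b +221.675ms=3/7b
7) 2660.099ms=36/7b +221.675ms=3/7b
8) 2881.773ms=39/7b +221.675ms=3/7b
9) 3103.448ms=6b +1551.724ms=3b
10) 4655.172ms=9b +1551.724ms=3b
11) 6206.897ms=12b +387.931ms=3/4b
12) 6594.828ms=51/4b +1163.793ms=9/4b
13) 7758.621ms=15b +1551.724ms=3b
Σ=18b of 18 (116bpm 6/8) — PASS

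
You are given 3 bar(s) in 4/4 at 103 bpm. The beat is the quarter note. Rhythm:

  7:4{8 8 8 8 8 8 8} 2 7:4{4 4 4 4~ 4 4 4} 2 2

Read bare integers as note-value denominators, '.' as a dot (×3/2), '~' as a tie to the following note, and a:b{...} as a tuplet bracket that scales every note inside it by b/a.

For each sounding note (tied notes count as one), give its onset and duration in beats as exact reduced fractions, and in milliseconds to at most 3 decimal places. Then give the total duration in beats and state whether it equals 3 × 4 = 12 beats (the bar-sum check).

1) 0.0ms=0b +166.436ms=2/7b
2) 166.436ms=2/7b +166.436ms=2/7b
3) 332.871ms=4/7b +166.436ms=2/7b
4) 499.307ms=6/7b +166.436ms=2/7b
5) 665.742ms=8/7b +166.436ms=2/7b
6) 832.178ms=10/7b +166.436ms=2/7b
7) 998.613ms=12/7b +166.436ms=2/7b
8) 1165.049ms=2b +1165.049ms=2b
9) 2330.097ms=4b +332.871ms=4/7b
10) 2662.968ms=32/7b +332.871ms=4/7b
11) 2995.839ms=36/7b +332.871ms=4/7b
12) 3328.71ms=40/7b +665.742ms=8/7b
13) 3994.452ms=48/7b +332.871ms=4/7b
14) 4327.323ms=52/7b +332.871ms=4/7b
15) 4660.194ms=8b +1165.049ms=2b
16) 5825.243ms=10b +1165.049ms=2b
Σ=12b of 12 (103bpm 4/4) — PASS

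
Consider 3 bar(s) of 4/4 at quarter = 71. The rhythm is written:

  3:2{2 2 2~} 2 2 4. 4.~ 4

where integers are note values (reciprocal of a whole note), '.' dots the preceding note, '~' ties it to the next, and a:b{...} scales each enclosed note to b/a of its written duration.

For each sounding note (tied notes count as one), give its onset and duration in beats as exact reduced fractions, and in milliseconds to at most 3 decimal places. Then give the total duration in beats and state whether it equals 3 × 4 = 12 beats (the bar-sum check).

1) 0.0ms=0b +1126.761ms=4/3b
2) 1126.761ms=4/3b +1126.761ms=4/3b
3) 2253.521ms=8/3b +2816.901ms=10/3b
4) 5070.423ms=6b +1690.141ms=2b
5) 6760.563ms=8b +1267.606ms=3/2b
6) 8028.169ms=19/2b +2112.676ms=5/2b
Σ=12b of 12 (71bpm 4/4) — PASS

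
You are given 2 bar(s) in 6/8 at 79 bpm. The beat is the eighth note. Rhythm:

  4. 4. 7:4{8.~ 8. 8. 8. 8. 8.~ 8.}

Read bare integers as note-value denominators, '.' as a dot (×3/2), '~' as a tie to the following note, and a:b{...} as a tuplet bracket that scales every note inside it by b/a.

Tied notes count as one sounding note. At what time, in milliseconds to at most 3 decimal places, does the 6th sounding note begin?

1. 0.0ms @ 0 + 2278.481ms (3)
2. 2278.481ms @ 3 + 2278.481ms (3)
3. 4556.962ms @ 6 + 1301.989ms (12/7)
4. 5858.951ms @ 54/7 + 650.995ms (6/7)
5. 6509.946ms @ 60/7 + 650.995ms (6/7)
6. 7160.94ms @ 66/7 + 650.995ms (6/7)
7. 7811.935ms @ 72/7 + 1301.989ms (12/7)

note 6 onset = 66/7b = 7160.94ms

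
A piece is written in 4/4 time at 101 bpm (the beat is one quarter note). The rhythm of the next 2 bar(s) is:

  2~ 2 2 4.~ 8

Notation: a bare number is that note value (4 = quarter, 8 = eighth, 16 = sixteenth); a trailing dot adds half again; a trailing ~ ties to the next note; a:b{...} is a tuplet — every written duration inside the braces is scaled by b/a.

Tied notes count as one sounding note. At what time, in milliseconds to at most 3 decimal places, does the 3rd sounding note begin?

note 3 onset = 6b = 3564.356ms

1. 0.0ms @ 0 + 2376.238ms (4)
2. 2376.238ms @ 4 + 1188.119ms (2)
3. 3564.356ms @ 6 + 1188.119ms (2)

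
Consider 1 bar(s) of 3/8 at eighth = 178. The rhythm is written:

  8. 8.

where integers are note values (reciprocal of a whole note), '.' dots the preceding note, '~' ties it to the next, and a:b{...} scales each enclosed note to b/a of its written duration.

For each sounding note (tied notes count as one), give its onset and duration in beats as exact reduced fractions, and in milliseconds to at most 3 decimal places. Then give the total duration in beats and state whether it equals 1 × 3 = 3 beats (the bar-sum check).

1) 0.0ms=0b +505.618ms=3/2b
2) 505.618ms=3/2b +505.618ms=3/2b
Σ=3b of 3 (178bpm 3/8) — PASS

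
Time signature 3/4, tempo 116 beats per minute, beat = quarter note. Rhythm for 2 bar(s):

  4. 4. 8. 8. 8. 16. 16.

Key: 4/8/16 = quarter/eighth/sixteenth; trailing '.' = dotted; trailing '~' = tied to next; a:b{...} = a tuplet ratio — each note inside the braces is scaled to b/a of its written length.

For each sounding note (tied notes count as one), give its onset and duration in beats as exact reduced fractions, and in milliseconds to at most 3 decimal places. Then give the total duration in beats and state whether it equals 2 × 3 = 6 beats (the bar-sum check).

1) 0.0ms=0b +775.862ms=3/2b
2) 775.862ms=3/2b +775.862ms=3/2b
3) 1551.724ms=3b +387.931ms=3/4b
4) 1939.655ms=15/4b +387.931ms=3/4b
5) 2327.586ms=9/2b +387.931ms=3/4b
6) 2715.517ms=21/4b +193.966ms=3/8b
7) 2909.483ms=45/8b +193.966ms=3/8b
Σ=6b of 6 (116bpm 3/4) — PASS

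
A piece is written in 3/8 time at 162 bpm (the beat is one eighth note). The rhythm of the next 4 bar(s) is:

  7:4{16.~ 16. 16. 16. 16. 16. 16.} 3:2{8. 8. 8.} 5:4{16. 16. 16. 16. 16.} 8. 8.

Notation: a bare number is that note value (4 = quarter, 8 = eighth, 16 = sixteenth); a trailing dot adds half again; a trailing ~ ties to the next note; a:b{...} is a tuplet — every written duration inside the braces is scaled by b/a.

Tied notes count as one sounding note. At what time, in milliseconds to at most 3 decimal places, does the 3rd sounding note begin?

1. 0.0ms @ 0 + 317.46ms (6/7)
2. 317.46ms @ 6/7 + 158.73ms (3/7)
3. 476.19ms @ 9/7 + 158.73ms (3/7)
4. 634.921ms @ 12/7 + 158.73ms (3/7)
5. 793.651ms @ 15/7 + 158.73ms (3/7)
6. 952.381ms @ 18/7 + 158.73ms (3/7)
7. 1111.111ms @ 3 + 370.37ms (1)
8. 1481.481ms @ 4 + 370.37ms (1)
9. 1851.852ms @ 5 + 370.37ms (1)
10. 2222.222ms @ 6 + 222.222ms (3/5)
11. 2444.444ms @ 33/5 + 222.222ms (3/5)
12. 2666.667ms @ 36/5 + 222.222ms (3/5)
13. 2888.889ms @ 39/5 + 222.222ms (3/5)
14. 3111.111ms @ 42/5 + 222.222ms (3/5)
15. 3333.333ms @ 9 + 555.556ms (3/2)
16. 3888.889ms @ 21/2 + 555.556ms (3/2)

note 3 onset = 9/7b = 476.19ms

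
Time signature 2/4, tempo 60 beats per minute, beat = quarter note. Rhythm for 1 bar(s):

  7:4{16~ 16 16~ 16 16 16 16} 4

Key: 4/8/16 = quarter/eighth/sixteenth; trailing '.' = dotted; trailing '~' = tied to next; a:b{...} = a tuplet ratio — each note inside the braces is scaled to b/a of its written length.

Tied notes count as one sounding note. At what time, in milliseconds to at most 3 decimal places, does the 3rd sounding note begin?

1. 0.0ms @ 0 + 285.714ms (2/7)
2. 285.714ms @ 2/7 + 285.714ms (2/7)
3. 571.429ms @ 4/7 + 142.857ms (1/7)
4. 714.286ms @ 5/7 + 142.857ms (1/7)
5. 857.143ms @ 6/7 + 142.857ms (1/7)
6. 1000.0ms @ 1 + 1000.0ms (1)

note 3 onset = 4/7b = 571.429ms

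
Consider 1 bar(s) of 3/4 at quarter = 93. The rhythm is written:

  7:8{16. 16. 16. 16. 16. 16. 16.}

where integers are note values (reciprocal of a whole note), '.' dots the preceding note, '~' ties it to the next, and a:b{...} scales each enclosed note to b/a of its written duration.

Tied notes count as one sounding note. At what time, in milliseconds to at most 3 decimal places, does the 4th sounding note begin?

note 4 onset = 9/7b = 829.493ms

1. 0.0ms @ 0 + 276.498ms (3/7)
2. 276.498ms @ 3/7 + 276.498ms (3/7)
3. 552.995ms @ 6/7 + 276.498ms (3/7)
4. 829.493ms @ 9/7 + 276.498ms (3/7)
5. 1105.991ms @ 12/7 + 276.498ms (3/7)
6. 1382.488ms @ 15/7 + 276.498ms (3/7)
7. 1658.986ms @ 18/7 + 276.498ms (3/7)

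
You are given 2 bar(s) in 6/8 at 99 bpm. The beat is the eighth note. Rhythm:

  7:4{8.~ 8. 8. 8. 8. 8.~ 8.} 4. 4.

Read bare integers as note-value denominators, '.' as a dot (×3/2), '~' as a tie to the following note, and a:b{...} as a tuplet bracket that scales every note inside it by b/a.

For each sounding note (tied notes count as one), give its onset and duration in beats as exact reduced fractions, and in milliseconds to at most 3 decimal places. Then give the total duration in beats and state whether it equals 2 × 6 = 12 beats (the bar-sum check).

1) 0.0ms=0b +1038.961ms=12/7b
2) 1038.961ms=12/7b +519.481ms=6/7b
3) 1558.442ms=18/7b +519.481ms=6/7b
4) 2077.922ms=24/7b +519.481ms=6/7b
5) 2597.403ms=30/7b +1038.961ms=12/7b
6) 3636.364ms=6b +1818.182ms=3b
7) 5454.545ms=9b +1818.182ms=3b
Σ=12b of 12 (99bpm 6/8) — PASS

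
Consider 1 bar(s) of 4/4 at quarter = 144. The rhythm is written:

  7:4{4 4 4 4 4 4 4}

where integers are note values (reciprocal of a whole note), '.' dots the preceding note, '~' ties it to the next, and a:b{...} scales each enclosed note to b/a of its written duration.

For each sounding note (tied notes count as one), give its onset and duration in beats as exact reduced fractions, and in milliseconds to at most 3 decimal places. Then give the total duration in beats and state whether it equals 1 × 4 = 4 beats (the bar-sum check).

1) 0.0ms=0b +238.095ms=4/7b
2) 238.095ms=4/7b +238.095ms=4/7b
3) 476.19ms=8/7b +238.095ms=4/7b
4) 714.286ms=12/7b +238.095ms=4/7b
5) 952.381ms=16/7b +238.095ms=4/7b
6) 1190.476ms=20/7b +238.095ms=4/7b
7) 1428.571ms=24/7b +238.095ms=4/7b
Σ=4b of 4 (144bpm 4/4) — PASS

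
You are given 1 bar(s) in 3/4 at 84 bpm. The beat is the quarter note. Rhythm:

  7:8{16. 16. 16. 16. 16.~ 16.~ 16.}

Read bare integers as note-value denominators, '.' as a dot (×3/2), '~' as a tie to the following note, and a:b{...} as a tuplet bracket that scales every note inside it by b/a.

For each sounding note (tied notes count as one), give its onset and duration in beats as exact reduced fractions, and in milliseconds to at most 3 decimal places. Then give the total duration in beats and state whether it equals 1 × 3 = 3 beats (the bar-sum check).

1) 0.0ms=0b +306.122ms=3/7b
2) 306.122ms=3/7b +306.122ms=3/7b
3) 612.245ms=6/7b +306.122ms=3/7b
4) 918.367ms=9/7b +306.122ms=3/7b
5) 1224.49ms=12/7b +918.367ms=9/7b
Σ=3b of 3 (84bpm 3/4) — PASS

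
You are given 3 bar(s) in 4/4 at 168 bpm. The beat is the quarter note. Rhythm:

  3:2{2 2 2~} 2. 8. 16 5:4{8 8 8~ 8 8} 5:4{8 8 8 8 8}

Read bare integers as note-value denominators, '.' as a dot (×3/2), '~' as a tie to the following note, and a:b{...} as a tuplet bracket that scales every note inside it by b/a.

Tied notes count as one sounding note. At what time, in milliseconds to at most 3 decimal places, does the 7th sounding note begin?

note 7 onset = 42/5b = 3000.0ms

1. 0.0ms @ 0 + 476.19ms (4/3)
2. 476.19ms @ 4/3 + 476.19ms (4/3)
3. 952.381ms @ 8/3 + 1547.619ms (13/3)
4. 2500.0ms @ 7 + 267.857ms (3/4)
5. 2767.857ms @ 31/4 + 89.286ms (1/4)
6. 2857.143ms @ 8 + 142.857ms (2/5)
7. 3000.0ms @ 42/5 + 142.857ms (2/5)
8. 3142.857ms @ 44/5 + 285.714ms (4/5)
9. 3428.571ms @ 48/5 + 142.857ms (2/5)
10. 3571.429ms @ 10 + 142.857ms (2/5)
11. 3714.286ms @ 52/5 + 142.857ms (2/5)
12. 3857.143ms @ 54/5 + 142.857ms (2/5)
13. 4000.0ms @ 56/5 + 142.857ms (2/5)
14. 4142.857ms @ 58/5 + 142.857ms (2/5)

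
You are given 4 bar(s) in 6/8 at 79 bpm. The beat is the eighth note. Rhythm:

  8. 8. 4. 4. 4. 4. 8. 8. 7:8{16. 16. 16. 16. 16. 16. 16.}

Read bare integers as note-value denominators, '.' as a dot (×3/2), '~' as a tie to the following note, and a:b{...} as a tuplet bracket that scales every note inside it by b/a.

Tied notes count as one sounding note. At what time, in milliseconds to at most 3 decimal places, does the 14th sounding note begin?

1. 0.0ms @ 0 + 1139.241ms (3/2)
2. 1139.241ms @ 3/2 + 1139.241ms (3/2)
3. 2278.481ms @ 3 + 2278.481ms (3)
4. 4556.962ms @ 6 + 2278.481ms (3)
5. 6835.443ms @ 9 + 2278.481ms (3)
6. 9113.924ms @ 12 + 2278.481ms (3)
7. 11392.405ms @ 15 + 1139.241ms (3/2)
8. 12531.646ms @ 33/2 + 1139.241ms (3/2)
9. 13670.886ms @ 18 + 650.995ms (6/7)
10. 14321.881ms @ 132/7 + 650.995ms (6/7)
11. 14972.875ms @ 138/7 + 650.995ms (6/7)
12. 15623.87ms @ 144/7 + 650.995ms (6/7)
13. 16274.864ms @ 150/7 + 650.995ms (6/7)
14. 16925.859ms @ 156/7 + 650.995ms (6/7)
15. 17576.854ms @ 162/7 + 650.995ms (6/7)

note 14 onset = 156/7b = 16925.859ms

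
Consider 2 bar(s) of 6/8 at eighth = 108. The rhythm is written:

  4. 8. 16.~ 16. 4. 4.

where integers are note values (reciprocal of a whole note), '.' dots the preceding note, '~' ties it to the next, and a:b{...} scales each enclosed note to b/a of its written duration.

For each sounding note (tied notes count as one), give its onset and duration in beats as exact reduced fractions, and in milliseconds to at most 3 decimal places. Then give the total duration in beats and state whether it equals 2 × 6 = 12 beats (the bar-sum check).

1) 0.0ms=0b +1666.667ms=3b
2) 1666.667ms=3b +833.333ms=3/2b
3) 2500.0ms=9/2b +833.333ms=3/2b
4) 3333.333ms=6b +1666.667ms=3b
5) 5000.0ms=9b +1666.667ms=3b
Σ=12b of 12 (108bpm 6/8) — PASS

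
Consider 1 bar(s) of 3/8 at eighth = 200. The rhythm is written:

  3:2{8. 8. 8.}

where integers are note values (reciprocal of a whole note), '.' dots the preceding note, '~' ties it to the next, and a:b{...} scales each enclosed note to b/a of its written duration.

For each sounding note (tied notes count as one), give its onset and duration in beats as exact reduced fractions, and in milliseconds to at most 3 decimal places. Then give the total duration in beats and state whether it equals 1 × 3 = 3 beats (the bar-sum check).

1) 0.0ms=0b +300.0ms=1b
2) 300.0ms=1b +300.0ms=1b
3) 600.0ms=2b +300.0ms=1b
Σ=3b of 3 (200bpm 3/8) — PASS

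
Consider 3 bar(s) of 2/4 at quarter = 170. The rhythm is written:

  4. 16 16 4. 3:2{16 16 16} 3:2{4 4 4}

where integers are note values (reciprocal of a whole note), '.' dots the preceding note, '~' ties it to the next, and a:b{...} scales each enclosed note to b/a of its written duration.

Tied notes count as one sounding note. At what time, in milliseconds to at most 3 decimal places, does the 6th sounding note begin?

note 6 onset = 11/3b = 1294.118ms

1. 0.0ms @ 0 + 529.412ms (3/2)
2. 529.412ms @ 3/2 + 88.235ms (1/4)
3. 617.647ms @ 7/4 + 88.235ms (1/4)
4. 705.882ms @ 2 + 529.412ms (3/2)
5. 1235.294ms @ 7/2 + 58.824ms (1/6)
6. 1294.118ms @ 11/3 + 58.824ms (1/6)
7. 1352.941ms @ 23/6 + 58.824ms (1/6)
8. 1411.765ms @ 4 + 235.294ms (2/3)
9. 1647.059ms @ 14/3 + 235.294ms (2/3)
10. 1882.353ms @ 16/3 + 235.294ms (2/3)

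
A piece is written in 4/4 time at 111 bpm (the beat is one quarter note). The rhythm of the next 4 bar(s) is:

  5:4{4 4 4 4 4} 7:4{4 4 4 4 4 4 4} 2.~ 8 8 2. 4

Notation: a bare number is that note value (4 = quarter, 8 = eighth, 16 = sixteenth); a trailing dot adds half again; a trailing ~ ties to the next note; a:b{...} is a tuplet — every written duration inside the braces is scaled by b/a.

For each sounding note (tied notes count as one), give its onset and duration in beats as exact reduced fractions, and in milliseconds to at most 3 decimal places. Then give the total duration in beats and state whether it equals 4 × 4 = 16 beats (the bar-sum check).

1) 0.0ms=0b +432.432ms=4/5b
2) 432.432ms=4/5b +432.432ms=4/5b
3) 864.865ms=8/5b +432.432ms=4/5b
4) 1297.297ms=12/5b +432.432ms=4/5b
5) 1729.73ms=16/5b +432.432ms=4/5b
6) 2162.162ms=4b +308.88ms=4/7b
7) 2471.042ms=32/7b +308.88ms=4/7b
8) 2779.923ms=36/7b +308.88ms=4/7b
9) 3088.803ms=40/7b +308.88ms=4/7b
10) 3397.683ms=44/7b +308.88ms=4/7b
11) 3706.564ms=48/7b +308.88ms=4/7b
12) 4015.444ms=52/7b +308.88ms=4/7b
13) 4324.324ms=8b +1891.892ms=7/2b
14) 6216.216ms=23/2b +270.27ms=1/2b
15) 6486.486ms=12b +1621.622ms=3b
16) 8108.108ms=15b +540.541ms=1b
Σ=16b of 16 (111bpm 4/4) — PASS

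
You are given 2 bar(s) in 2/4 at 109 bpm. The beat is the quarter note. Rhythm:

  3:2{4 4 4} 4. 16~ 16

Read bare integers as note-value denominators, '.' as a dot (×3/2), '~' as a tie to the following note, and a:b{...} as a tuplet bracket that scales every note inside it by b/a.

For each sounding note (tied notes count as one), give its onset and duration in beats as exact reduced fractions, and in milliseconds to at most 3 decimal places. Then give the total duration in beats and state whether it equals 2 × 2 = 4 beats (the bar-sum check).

1) 0.0ms=0b +366.972ms=2/3b
2) 366.972ms=2/3b +366.972ms=2/3b
3) 733.945ms=4/3b +366.972ms=2/3b
4) 1100.917ms=2b +825.688ms=3/2b
5) 1926.606ms=7/2b +275.229ms=1/2b
Σ=4b of 4 (109bpm 2/4) — PASS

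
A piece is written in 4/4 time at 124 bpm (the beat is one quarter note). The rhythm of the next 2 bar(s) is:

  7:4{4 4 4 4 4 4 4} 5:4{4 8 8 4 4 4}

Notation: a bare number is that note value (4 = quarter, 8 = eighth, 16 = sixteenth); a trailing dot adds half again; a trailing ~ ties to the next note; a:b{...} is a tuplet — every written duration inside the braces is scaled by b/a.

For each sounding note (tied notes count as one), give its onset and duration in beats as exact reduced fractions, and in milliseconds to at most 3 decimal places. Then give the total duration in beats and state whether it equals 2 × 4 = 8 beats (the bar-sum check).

1) 0.0ms=0b +276.498ms=4/7b
2) 276.498ms=4/7b +276.498ms=4/7b
3) 552.995ms=8/7b +276.498ms=4/7b
4) 829.493ms=12/7b +276.498ms=4/7b
5) 1105.991ms=16/7b +276.498ms=4/7b
6) 1382.488ms=20/7b +276.498ms=4/7b
7) 1658.986ms=24/7b +276.498ms=4/7b
8) 1935.484ms=4b +387.097ms=4/5b
9) 2322.581ms=24/5b +193.548ms=2/5b
10) 2516.129ms=26/5b +193.548ms=2/5b
11) 2709.677ms=28/5b +387.097ms=4/5b
12) 3096.774ms=32/5b +387.097ms=4/5b
13) 3483.871ms=36/5b +387.097ms=4/5b
Σ=8b of 8 (124bpm 4/4) — PASS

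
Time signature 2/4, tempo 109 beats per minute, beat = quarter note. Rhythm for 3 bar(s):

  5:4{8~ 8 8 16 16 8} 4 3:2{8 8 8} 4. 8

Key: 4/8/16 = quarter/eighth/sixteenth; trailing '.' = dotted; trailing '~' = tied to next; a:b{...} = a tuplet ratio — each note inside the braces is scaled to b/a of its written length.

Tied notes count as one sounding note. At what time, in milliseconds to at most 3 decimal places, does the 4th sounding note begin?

1. 0.0ms @ 0 + 440.367ms (4/5)
2. 440.367ms @ 4/5 + 220.183ms (2/5)
3. 660.55ms @ 6/5 + 110.092ms (1/5)
4. 770.642ms @ 7/5 + 110.092ms (1/5)
5. 880.734ms @ 8/5 + 220.183ms (2/5)
6. 1100.917ms @ 2 + 550.459ms (1)
7. 1651.376ms @ 3 + 183.486ms (1/3)
8. 1834.862ms @ 10/3 + 183.486ms (1/3)
9. 2018.349ms @ 11/3 + 183.486ms (1/3)
10. 2201.835ms @ 4 + 825.688ms (3/2)
11. 3027.523ms @ 11/2 + 275.229ms (1/2)

note 4 onset = 7/5b = 770.642ms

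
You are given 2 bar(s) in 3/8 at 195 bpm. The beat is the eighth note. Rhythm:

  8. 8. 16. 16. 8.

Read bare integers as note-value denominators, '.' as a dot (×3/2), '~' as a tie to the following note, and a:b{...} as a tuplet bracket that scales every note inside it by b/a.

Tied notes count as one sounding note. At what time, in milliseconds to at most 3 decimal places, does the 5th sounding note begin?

1. 0.0ms @ 0 + 461.538ms (3/2)
2. 461.538ms @ 3/2 + 461.538ms (3/2)
3. 923.077ms @ 3 + 230.769ms (3/4)
4. 1153.846ms @ 15/4 + 230.769ms (3/4)
5. 1384.615ms @ 9/2 + 461.538ms (3/2)

note 5 onset = 9/2b = 1384.615ms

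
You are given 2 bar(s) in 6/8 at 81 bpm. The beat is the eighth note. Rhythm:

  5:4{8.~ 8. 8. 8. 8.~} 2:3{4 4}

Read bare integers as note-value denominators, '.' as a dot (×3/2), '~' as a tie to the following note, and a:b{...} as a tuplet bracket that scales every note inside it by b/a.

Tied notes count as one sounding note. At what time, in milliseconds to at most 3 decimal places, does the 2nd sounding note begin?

note 2 onset = 12/5b = 1777.778ms

1. 0.0ms @ 0 + 1777.778ms (12/5)
2. 1777.778ms @ 12/5 + 888.889ms (6/5)
3. 2666.667ms @ 18/5 + 888.889ms (6/5)
4. 3555.556ms @ 24/5 + 3111.111ms (21/5)
5. 6666.667ms @ 9 + 2222.222ms (3)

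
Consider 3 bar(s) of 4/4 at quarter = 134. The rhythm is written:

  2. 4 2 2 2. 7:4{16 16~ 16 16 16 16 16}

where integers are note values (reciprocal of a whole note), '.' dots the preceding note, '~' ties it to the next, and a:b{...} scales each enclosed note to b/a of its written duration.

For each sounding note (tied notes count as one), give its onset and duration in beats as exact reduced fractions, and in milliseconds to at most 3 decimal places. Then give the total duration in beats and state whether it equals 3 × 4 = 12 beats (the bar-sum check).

1) 0.0ms=0b +1343.284ms=3b
2) 1343.284ms=3b +447.761ms=1b
3) 1791.045ms=4b +895.522ms=2b
4) 2686.567ms=6b +895.522ms=2b
5) 3582.09ms=8b +1343.284ms=3b
6) 4925.373ms=11b +63.966ms=1/7b
7) 4989.339ms=78/7b +127.932ms=2/7b
8) 5117.271ms=80/7b +63.966ms=1/7b
9) 5181.237ms=81/7b +63.966ms=1/7b
10) 5245.203ms=82/7b +63.966ms=1/7b
11) 5309.168ms=83/7b +63.966ms=1/7b
Σ=12b of 12 (134bpm 4/4) — PASS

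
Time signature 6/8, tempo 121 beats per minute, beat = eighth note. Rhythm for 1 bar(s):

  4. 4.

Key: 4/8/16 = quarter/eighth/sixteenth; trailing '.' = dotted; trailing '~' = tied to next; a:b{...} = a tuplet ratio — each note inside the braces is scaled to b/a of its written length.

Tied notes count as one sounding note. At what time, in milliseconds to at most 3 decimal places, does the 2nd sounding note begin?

1. 0.0ms @ 0 + 1487.603ms (3)
2. 1487.603ms @ 3 + 1487.603ms (3)

note 2 onset = 3b = 1487.603ms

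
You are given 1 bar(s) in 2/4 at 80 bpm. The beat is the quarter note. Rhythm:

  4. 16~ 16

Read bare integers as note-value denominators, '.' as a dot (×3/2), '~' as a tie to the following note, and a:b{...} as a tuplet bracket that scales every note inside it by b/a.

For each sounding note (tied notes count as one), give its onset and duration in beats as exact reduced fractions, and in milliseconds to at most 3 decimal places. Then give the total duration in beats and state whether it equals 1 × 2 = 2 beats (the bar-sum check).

1) 0.0ms=0b +1125.0ms=3/2b
2) 1125.0ms=3/2b +375.0ms=1/2b
Σ=2b of 2 (80bpm 2/4) — PASS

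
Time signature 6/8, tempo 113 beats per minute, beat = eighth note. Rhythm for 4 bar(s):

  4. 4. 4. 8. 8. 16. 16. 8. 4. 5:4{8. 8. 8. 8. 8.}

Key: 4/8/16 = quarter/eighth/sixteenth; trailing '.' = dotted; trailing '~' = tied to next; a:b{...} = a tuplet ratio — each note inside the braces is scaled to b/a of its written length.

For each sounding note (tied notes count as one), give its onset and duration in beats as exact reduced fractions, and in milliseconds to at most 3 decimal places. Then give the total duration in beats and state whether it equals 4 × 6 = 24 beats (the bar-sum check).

1) 0.0ms=0b +1592.92ms=3b
2) 1592.92ms=3b +1592.92ms=3b
3) 3185.841ms=6b +1592.92ms=3b
4) 4778.761ms=9b +796.46ms=3/2b
5) 5575.221ms=21/2b +796.46ms=3/2b
6) 6371.681ms=12b +398.23ms=3/4b
7) 6769.912ms=51/4b +398.23ms=3/4b
8) 7168.142ms=27/2b +796.46ms=3/2b
9) 7964.602ms=15b +1592.92ms=3b
10) 9557.522ms=18b +637.168ms=6/5b
11) 10194.69ms=96/5b +637.168ms=6/5b
12) 10831.858ms=102/5b +637.168ms=6/5b
13) 11469.027ms=108/5b +637.168ms=6/5b
14) 12106.195ms=114/5b +637.168ms=6/5b
Σ=24b of 24 (113bpm 6/8) — PASS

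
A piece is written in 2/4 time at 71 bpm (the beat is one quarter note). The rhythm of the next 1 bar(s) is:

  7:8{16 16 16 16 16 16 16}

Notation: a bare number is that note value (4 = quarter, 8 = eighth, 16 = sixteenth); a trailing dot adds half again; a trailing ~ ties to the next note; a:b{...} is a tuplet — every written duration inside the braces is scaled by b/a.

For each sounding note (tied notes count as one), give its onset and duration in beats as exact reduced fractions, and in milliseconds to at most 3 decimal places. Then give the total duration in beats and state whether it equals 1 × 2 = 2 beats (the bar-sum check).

1) 0.0ms=0b +241.449ms=2/7b
2) 241.449ms=2/7b +241.449ms=2/7b
3) 482.897ms=4/7b +241.449ms=2/7b
4) 724.346ms=6/7b +241.449ms=2/7b
5) 965.795ms=8/7b +241.449ms=2/7b
6) 1207.243ms=10/7b +241.449ms=2/7b
7) 1448.692ms=12/7b +241.449ms=2/7b
Σ=2b of 2 (71bpm 2/4) — PASS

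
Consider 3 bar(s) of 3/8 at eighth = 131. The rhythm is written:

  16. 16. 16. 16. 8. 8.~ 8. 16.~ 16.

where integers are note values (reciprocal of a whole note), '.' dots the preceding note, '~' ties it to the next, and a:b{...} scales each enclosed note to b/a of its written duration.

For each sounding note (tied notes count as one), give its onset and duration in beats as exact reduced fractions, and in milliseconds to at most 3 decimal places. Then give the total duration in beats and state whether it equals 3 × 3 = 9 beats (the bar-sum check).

1) 0.0ms=0b +343.511ms=3/4b
2) 343.511ms=3/4b +343.511ms=3/4b
3) 687.023ms=3/2b +343.511ms=3/4b
4) 1030.534ms=9/4b +343.511ms=3/4b
5) 1374.046ms=3b +687.023ms=3/2b
6) 2061.069ms=9/2b +1374.046ms=3b
7) 3435.115ms=15/2b +687.023ms=3/2b
Σ=9b of 9 (131bpm 3/8) — PASS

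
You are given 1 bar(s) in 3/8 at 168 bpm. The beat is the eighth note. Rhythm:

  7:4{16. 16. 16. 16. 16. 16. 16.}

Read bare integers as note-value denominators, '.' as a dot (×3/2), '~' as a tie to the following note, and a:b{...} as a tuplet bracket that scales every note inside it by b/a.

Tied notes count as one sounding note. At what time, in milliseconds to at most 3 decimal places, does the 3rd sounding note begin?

note 3 onset = 6/7b = 306.122ms

1. 0.0ms @ 0 + 153.061ms (3/7)
2. 153.061ms @ 3/7 + 153.061ms (3/7)
3. 306.122ms @ 6/7 + 153.061ms (3/7)
4. 459.184ms @ 9/7 + 153.061ms (3/7)
5. 612.245ms @ 12/7 + 153.061ms (3/7)
6. 765.306ms @ 15/7 + 153.061ms (3/7)
7. 918.367ms @ 18/7 + 153.061ms (3/7)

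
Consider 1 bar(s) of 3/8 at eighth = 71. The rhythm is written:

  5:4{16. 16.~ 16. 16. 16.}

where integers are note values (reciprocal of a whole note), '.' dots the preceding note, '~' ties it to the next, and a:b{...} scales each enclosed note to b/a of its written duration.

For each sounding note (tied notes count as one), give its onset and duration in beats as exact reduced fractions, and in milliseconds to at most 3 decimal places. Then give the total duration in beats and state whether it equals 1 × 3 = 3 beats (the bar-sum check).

1) 0.0ms=0b +507.042ms=3/5b
2) 507.042ms=3/5b +1014.085ms=6/5b
3) 1521.127ms=9/5b +507.042ms=3/5b
4) 2028.169ms=12/5b +507.042ms=3/5b
Σ=3b of 3 (71bpm 3/8) — PASS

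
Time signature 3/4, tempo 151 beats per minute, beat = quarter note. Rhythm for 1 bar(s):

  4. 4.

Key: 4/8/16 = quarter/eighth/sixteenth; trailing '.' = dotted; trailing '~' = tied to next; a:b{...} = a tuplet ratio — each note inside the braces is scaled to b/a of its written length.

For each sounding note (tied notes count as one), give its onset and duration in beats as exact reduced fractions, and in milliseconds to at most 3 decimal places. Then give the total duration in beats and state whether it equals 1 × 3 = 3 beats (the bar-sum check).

1) 0.0ms=0b +596.026ms=3/2b
2) 596.026ms=3/2b +596.026ms=3/2b
Σ=3b of 3 (151bpm 3/4) — PASS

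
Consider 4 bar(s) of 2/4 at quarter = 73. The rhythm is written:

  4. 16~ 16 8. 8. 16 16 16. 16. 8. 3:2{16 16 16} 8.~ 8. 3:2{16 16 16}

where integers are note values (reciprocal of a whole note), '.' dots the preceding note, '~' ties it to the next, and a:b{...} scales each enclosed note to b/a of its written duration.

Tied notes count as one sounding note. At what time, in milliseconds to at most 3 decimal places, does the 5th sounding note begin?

note 5 onset = 7/2b = 2876.712ms

1. 0.0ms @ 0 + 1232.877ms (3/2)
2. 1232.877ms @ 3/2 + 410.959ms (1/2)
3. 1643.836ms @ 2 + 616.438ms (3/4)
4. 2260.274ms @ 11/4 + 616.438ms (3/4)
5. 2876.712ms @ 7/2 + 205.479ms (1/4)
6. 3082.192ms @ 15/4 + 205.479ms (1/4)
7. 3287.671ms @ 4 + 308.219ms (3/8)
8. 3595.89ms @ 35/8 + 308.219ms (3/8)
9. 3904.11ms @ 19/4 + 616.438ms (3/4)
10. 4520.548ms @ 11/2 + 136.986ms (1/6)
11. 4657.534ms @ 17/3 + 136.986ms (1/6)
12. 4794.521ms @ 35/6 + 136.986ms (1/6)
13. 4931.507ms @ 6 + 1232.877ms (3/2)
14. 6164.384ms @ 15/2 + 136.986ms (1/6)
15. 6301.37ms @ 23/3 + 136.986ms (1/6)
16. 6438.356ms @ 47/6 + 136.986ms (1/6)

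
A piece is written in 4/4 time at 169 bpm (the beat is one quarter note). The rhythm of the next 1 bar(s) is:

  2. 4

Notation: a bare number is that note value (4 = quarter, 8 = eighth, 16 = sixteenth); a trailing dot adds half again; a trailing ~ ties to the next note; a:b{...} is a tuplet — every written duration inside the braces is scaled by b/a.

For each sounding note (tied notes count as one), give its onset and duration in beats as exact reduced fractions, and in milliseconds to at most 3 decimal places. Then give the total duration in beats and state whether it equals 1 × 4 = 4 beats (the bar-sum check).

1) 0.0ms=0b +1065.089ms=3b
2) 1065.089ms=3b +355.03ms=1b
Σ=4b of 4 (169bpm 4/4) — PASS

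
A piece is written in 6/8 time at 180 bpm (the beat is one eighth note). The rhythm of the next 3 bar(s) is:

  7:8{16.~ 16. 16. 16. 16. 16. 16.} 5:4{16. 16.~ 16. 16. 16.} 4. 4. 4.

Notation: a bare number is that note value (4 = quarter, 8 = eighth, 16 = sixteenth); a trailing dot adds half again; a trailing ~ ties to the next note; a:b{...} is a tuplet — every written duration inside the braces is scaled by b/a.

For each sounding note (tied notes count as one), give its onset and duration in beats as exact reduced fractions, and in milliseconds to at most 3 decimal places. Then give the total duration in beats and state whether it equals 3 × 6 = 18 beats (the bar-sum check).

1) 0.0ms=0b +571.429ms=12/7b
2) 571.429ms=12/7b +285.714ms=6/7b
3) 857.143ms=18/7b +285.714ms=6/7b
4) 1142.857ms=24/7b +285.714ms=6/7b
5) 1428.571ms=30/7b +285.714ms=6/7b
6) 1714.286ms=36/7b +285.714ms=6/7b
7) 2000.0ms=6b +200.0ms=3/5b
8) 2200.0ms=33/5b +400.0ms=6/5b
9) 2600.0ms=39/5b +200.0ms=3/5b
10) 2800.0ms=42/5b +200.0ms=3/5b
11) 3000.0ms=9b +1000.0ms=3b
12) 4000.0ms=12b +1000.0ms=3b
13) 5000.0ms=15b +1000.0ms=3b
Σ=18b of 18 (180bpm 6/8) — PASS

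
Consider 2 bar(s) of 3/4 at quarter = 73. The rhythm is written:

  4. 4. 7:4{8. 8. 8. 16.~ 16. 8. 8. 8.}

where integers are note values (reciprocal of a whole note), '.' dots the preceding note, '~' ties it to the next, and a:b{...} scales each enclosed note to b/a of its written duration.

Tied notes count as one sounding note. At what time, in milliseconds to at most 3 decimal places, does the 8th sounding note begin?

note 8 onset = 36/7b = 4227.006ms

1. 0.0ms @ 0 + 1232.877ms (3/2)
2. 1232.877ms @ 3/2 + 1232.877ms (3/2)
3. 2465.753ms @ 3 + 352.25ms (3/7)
4. 2818.004ms @ 24/7 + 352.25ms (3/7)
5. 3170.254ms @ 27/7 + 352.25ms (3/7)
6. 3522.505ms @ 30/7 + 352.25ms (3/7)
7. 3874.755ms @ 33/7 + 352.25ms (3/7)
8. 4227.006ms @ 36/7 + 352.25ms (3/7)
9. 4579.256ms @ 39/7 + 352.25ms (3/7)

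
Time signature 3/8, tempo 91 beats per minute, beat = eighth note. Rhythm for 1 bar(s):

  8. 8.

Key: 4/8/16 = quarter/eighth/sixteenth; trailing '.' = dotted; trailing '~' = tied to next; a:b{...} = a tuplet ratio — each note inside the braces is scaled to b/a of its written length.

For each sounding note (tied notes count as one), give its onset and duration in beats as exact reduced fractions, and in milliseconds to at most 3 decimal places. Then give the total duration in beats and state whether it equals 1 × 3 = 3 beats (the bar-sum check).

1) 0.0ms=0b +989.011ms=3/2b
2) 989.011ms=3/2b +989.011ms=3/2b
Σ=3b of 3 (91bpm 3/8) — PASS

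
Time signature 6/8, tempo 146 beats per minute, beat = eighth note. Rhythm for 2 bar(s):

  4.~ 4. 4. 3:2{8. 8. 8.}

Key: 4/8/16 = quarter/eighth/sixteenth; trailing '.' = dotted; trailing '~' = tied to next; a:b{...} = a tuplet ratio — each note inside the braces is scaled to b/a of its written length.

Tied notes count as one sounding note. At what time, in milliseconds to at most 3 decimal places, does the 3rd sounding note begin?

note 3 onset = 9b = 3698.63ms

1. 0.0ms @ 0 + 2465.753ms (6)
2. 2465.753ms @ 6 + 1232.877ms (3)
3. 3698.63ms @ 9 + 410.959ms (1)
4. 4109.589ms @ 10 + 410.959ms (1)
5. 4520.548ms @ 11 + 410.959ms (1)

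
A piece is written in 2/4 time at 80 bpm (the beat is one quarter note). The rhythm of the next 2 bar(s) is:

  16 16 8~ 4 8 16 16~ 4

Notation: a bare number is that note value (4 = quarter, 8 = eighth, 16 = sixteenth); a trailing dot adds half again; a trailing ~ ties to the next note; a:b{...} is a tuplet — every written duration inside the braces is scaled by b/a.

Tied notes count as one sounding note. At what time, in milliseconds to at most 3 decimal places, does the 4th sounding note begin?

1. 0.0ms @ 0 + 187.5ms (1/4)
2. 187.5ms @ 1/4 + 187.5ms (1/4)
3. 375.0ms @ 1/2 + 1125.0ms (3/2)
4. 1500.0ms @ 2 + 375.0ms (1/2)
5. 1875.0ms @ 5/2 + 187.5ms (1/4)
6. 2062.5ms @ 11/4 + 937.5ms (5/4)

note 4 onset = 2b = 1500.0ms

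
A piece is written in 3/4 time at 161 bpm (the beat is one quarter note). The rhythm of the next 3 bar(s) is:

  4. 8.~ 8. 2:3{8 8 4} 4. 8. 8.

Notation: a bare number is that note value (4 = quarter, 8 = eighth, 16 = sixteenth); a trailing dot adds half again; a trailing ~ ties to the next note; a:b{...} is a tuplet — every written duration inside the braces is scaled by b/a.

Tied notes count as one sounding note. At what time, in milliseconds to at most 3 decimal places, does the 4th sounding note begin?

note 4 onset = 15/4b = 1397.516ms

1. 0.0ms @ 0 + 559.006ms (3/2)
2. 559.006ms @ 3/2 + 559.006ms (3/2)
3. 1118.012ms @ 3 + 279.503ms (3/4)
4. 1397.516ms @ 15/4 + 279.503ms (3/4)
5. 1677.019ms @ 9/2 + 559.006ms (3/2)
6. 2236.025ms @ 6 + 559.006ms (3/2)
7. 2795.031ms @ 15/2 + 279.503ms (3/4)
8. 3074.534ms @ 33/4 + 279.503ms (3/4)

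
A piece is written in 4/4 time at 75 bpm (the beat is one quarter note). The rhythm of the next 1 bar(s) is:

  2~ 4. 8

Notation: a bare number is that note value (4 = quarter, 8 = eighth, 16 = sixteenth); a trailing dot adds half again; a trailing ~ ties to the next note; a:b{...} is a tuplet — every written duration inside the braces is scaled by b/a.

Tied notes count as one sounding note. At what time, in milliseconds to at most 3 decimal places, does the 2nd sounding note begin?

note 2 onset = 7/2b = 2800.0ms

1. 0.0ms @ 0 + 2800.0ms (7/2)
2. 2800.0ms @ 7/2 + 400.0ms (1/2)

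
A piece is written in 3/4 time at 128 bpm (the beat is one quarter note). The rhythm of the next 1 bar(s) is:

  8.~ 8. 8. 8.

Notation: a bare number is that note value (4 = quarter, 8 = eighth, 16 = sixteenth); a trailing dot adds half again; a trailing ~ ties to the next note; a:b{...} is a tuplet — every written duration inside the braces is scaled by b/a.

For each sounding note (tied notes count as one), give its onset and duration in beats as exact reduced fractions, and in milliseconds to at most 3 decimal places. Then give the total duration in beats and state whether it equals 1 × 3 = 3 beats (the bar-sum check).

1) 0.0ms=0b +703.125ms=3/2b
2) 703.125ms=3/2b +351.562ms=3/4b
3) 1054.688ms=9/4b +351.562ms=3/4b
Σ=3b of 3 (128bpm 3/4) — PASS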